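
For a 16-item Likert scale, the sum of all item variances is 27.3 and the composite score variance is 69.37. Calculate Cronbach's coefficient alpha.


alpha = (k/(k-1)) * (1 - sum(si^2)/s_total^2)
= (16/15) * (1 - 27.3/69.37)
alpha = 0.6469

0.6469


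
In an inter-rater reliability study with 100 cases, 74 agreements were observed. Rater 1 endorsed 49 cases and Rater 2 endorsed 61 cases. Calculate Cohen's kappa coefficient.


P_o = 74/100 = 0.74
P_e = (49*61 + 51*39) / 10000 = 0.4978
kappa = (P_o - P_e) / (1 - P_e)
kappa = (0.74 - 0.4978) / (1 - 0.4978)
kappa = 0.4823

0.4823


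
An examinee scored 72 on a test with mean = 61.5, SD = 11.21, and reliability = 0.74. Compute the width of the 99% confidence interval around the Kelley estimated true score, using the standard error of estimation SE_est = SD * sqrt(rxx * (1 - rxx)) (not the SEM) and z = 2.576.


True score estimate = 0.74*72 + 0.26*61.5 = 69.27
SE_est = SD * sqrt(rxx * (1 - rxx)) = 11.21 * sqrt(0.74 * 0.26) = 11.21 * sqrt(0.1924) = 4.91709
CI = T_est +/- z * SE_est, so width = 2 * z * SE_est = 2 * 2.576 * 4.91709
Width = 25.3328

25.3328


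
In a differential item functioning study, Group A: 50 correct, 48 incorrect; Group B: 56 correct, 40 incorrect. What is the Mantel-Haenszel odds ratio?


Odds_A = 50/48 = 1.0417
Odds_B = 56/40 = 1.4
OR = Odds_A / Odds_B = 1.0417 / 1.4
Exactly, OR = (50 * 40) / (48 * 56) = 2000 / 2688
OR = 0.744

0.744


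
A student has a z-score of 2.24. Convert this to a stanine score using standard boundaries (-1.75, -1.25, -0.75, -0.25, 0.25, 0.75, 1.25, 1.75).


Stanine boundaries: [-1.75, -1.25, -0.75, -0.25, 0.25, 0.75, 1.25, 1.75]
z = 2.24
Check each boundary:
  z >= -1.75 -> could be stanine 2
  z >= -1.25 -> could be stanine 3
  z >= -0.75 -> could be stanine 4
  z >= -0.25 -> could be stanine 5
  z >= 0.25 -> could be stanine 6
  z >= 0.75 -> could be stanine 7
  z >= 1.25 -> could be stanine 8
  z >= 1.75 -> could be stanine 9
Highest qualifying boundary gives stanine = 9

9


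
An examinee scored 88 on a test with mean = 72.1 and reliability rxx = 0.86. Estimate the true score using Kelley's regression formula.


T_est = rxx * X + (1 - rxx) * mean
T_est = 0.86 * 88 + 0.14 * 72.1
T_est = 75.68 + 10.094
T_est = 85.774

85.774


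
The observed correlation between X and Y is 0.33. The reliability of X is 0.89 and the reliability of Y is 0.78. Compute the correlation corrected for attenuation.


r_corrected = rxy / sqrt(rxx * ryy)
= 0.33 / sqrt(0.89 * 0.78)
= 0.33 / sqrt(0.6942)
= 0.33 / 0.833187
r_corrected = 0.3961

0.3961


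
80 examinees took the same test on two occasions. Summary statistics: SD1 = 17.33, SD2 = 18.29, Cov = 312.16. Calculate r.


r = cov(X,Y) / (SD_X * SD_Y)
r = 312.16 / (17.33 * 18.29)
r = 312.16 / 316.9657
r = 0.9848

0.9848


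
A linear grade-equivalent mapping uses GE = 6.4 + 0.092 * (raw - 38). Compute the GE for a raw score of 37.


raw - median = 37 - 38 = -1
slope * diff = 0.092 * -1 = -0.092
GE = 6.4 + -0.092
GE = 6.308

6.308


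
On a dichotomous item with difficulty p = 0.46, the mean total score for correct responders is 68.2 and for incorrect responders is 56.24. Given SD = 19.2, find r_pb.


q = 1 - p = 0.54
rpb = ((M1 - M0) / SD) * sqrt(p * q)
rpb = ((68.2 - 56.24) / 19.2) * sqrt(0.46 * 0.54)
rpb = 0.3105

0.3105


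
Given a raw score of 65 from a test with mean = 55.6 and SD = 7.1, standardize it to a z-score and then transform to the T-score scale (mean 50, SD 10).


z = (X - mean) / SD = (65 - 55.6) / 7.1
z = 9.4 / 7.1
z = 1.3239
T-score = T = 50 + 10z
Carry z at full precision (z = 9.4 / 7.1) into the conversion:
T-score = 50 + 10 * (9.4 / 7.1) = 50 + 94 / 7.1
T-score = 50 + 13.2394
T-score = 63.2394

63.2394


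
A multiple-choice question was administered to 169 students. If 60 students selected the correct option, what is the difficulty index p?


Item difficulty p = number correct / total examinees
p = 60 / 169
p = 0.355

0.355


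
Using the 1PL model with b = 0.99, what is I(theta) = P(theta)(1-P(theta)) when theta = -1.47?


P = 1/(1+exp(-(-1.47-0.99))) = 0.0787
I = P*(1-P) = 0.0787 * 0.9213
I = 0.0725

0.0725


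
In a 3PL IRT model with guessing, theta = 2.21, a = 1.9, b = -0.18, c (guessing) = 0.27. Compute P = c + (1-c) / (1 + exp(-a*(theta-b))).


logit = 1.9*(2.21 - -0.18) = 4.541
P* = 1/(1 + exp(-4.541)) = 0.9894
P = 0.27 + (1 - 0.27) * 0.9894
P = 0.9923

0.9923


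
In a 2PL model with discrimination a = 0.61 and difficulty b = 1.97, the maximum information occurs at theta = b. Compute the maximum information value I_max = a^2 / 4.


For 2PL, max info at theta = b = 1.97
I_max = a^2 / 4 = 0.61^2 / 4
= 0.3721 / 4
I_max = 0.093

0.093


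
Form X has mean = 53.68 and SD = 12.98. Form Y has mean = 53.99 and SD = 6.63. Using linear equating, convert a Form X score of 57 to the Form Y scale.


slope = SD_Y / SD_X = 6.63 / 12.98 ~ 0.5108
intercept = mean_Y - slope * mean_X = 53.99 - (6.63 / 12.98) * 53.68 ~ 26.571
Y = slope * X + intercept. To avoid rounding drift from the rounded slope/intercept, evaluate the equivalent form Y = mean_Y + SD_Y * (X - mean_X) / SD_X at full precision:
Y = 53.99 + 6.63 * (57 - 53.68) / 12.98
Y = 53.99 + 6.63 * 3.32 / 12.98
Y = 53.99 + 22.0116 / 12.98
Y = 53.99 + 1.6958
Y = 55.6858

55.6858


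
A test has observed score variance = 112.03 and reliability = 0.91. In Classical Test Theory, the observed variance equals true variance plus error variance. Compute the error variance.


var_true = rxx * var_obs = 0.91 * 112.03 = 101.9473
var_error = var_obs - var_true
var_error = 112.03 - 101.9473
var_error = 10.0827

10.0827


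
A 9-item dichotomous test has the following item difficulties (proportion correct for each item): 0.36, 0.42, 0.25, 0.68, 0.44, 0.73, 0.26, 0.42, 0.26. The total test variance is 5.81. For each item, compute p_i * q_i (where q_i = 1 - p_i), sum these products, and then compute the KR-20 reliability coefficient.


For each item, compute p_i * q_i:
  Item 1: 0.36 * 0.64 = 0.2304
  Item 2: 0.42 * 0.58 = 0.2436
  Item 3: 0.25 * 0.75 = 0.1875
  Item 4: 0.68 * 0.32 = 0.2176
  Item 5: 0.44 * 0.56 = 0.2464
  Item 6: 0.73 * 0.27 = 0.1971
  Item 7: 0.26 * 0.74 = 0.1924
  Item 8: 0.42 * 0.58 = 0.2436
  Item 9: 0.26 * 0.74 = 0.1924
Sum(p_i * q_i) = 0.2304 + 0.2436 + 0.1875 + 0.2176 + 0.2464 + 0.1971 + 0.1924 + 0.2436 + 0.1924 = 1.951
KR-20 = (k/(k-1)) * (1 - Sum(p_i*q_i) / Var_total)
= (9/8) * (1 - 1.951/5.81)
= 1.125 * 0.6642
KR-20 = 0.7472

0.7472


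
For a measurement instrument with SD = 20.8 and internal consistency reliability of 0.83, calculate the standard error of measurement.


SEM = SD * sqrt(1 - rxx)
SEM = 20.8 * sqrt(1 - 0.83)
SEM = 20.8 * sqrt(0.17) = 20.8 * 0.412311
SEM = 8.5761

8.5761


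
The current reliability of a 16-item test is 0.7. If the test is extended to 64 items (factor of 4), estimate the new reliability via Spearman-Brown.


r_new = (n * rxx) / (1 + (n-1) * rxx)
r_new = (4 * 0.7) / (1 + 3 * 0.7)
r_new = 2.8 / 3.1
r_new = 0.9032

0.9032


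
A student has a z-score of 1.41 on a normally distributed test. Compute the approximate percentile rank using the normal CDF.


CDF(z) = 0.5 * (1 + erf(z/sqrt(2)))
erf(0.997) = 0.8415
CDF = 0.9207
Percentile rank = 0.9207 * 100 = 92.07

92.07


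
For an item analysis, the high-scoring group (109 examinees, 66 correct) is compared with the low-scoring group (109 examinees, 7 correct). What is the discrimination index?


p_upper = 66/109 = 0.6055
p_lower = 7/109 = 0.0642
D = 0.6055 - 0.0642 = 0.5413

0.5413


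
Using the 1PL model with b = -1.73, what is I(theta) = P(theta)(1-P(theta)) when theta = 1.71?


P = 1/(1+exp(-(1.71--1.73))) = 0.9689
I = P*(1-P) = 0.9689 * 0.0311
I = 0.0301

0.0301


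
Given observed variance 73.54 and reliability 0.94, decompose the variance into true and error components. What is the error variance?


var_true = rxx * var_obs = 0.94 * 73.54 = 69.1276
var_error = var_obs - var_true
var_error = 73.54 - 69.1276
var_error = 4.4124

4.4124


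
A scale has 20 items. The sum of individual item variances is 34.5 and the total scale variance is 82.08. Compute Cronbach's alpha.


alpha = (k/(k-1)) * (1 - sum(si^2)/s_total^2)
= (20/19) * (1 - 34.5/82.08)
alpha = 0.6102

0.6102


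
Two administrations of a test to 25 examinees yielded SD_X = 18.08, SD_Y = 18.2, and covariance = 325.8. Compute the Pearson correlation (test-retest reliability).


r = cov(X,Y) / (SD_X * SD_Y)
r = 325.8 / (18.08 * 18.2)
r = 325.8 / 329.056
r = 0.9901

0.9901


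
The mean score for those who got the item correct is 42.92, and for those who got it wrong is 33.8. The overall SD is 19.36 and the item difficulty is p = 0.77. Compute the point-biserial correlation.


q = 1 - p = 0.23
rpb = ((M1 - M0) / SD) * sqrt(p * q)
rpb = ((42.92 - 33.8) / 19.36) * sqrt(0.77 * 0.23)
rpb = 0.1982

0.1982


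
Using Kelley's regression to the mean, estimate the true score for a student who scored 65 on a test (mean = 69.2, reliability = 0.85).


T_est = rxx * X + (1 - rxx) * mean
T_est = 0.85 * 65 + 0.15 * 69.2
T_est = 55.25 + 10.38
T_est = 65.63

65.63


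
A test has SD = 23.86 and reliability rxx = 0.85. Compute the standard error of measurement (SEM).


SEM = SD * sqrt(1 - rxx)
SEM = 23.86 * sqrt(1 - 0.85)
SEM = 23.86 * sqrt(0.15) = 23.86 * 0.387298
SEM = 9.2409

9.2409


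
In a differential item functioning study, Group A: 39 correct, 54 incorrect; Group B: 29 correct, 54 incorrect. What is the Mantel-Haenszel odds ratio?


Odds_A = 39/54 = 0.7222
Odds_B = 29/54 = 0.537
OR = Odds_A / Odds_B = 0.7222 / 0.537
Exactly, OR = (39 * 54) / (54 * 29) = 2106 / 1566
OR = 1.3448

1.3448


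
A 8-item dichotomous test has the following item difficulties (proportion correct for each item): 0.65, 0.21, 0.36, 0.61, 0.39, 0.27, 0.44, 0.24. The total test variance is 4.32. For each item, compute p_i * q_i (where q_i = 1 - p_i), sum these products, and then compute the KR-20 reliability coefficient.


For each item, compute p_i * q_i:
  Item 1: 0.65 * 0.35 = 0.2275
  Item 2: 0.21 * 0.79 = 0.1659
  Item 3: 0.36 * 0.64 = 0.2304
  Item 4: 0.61 * 0.39 = 0.2379
  Item 5: 0.39 * 0.61 = 0.2379
  Item 6: 0.27 * 0.73 = 0.1971
  Item 7: 0.44 * 0.56 = 0.2464
  Item 8: 0.24 * 0.76 = 0.1824
Sum(p_i * q_i) = 0.2275 + 0.1659 + 0.2304 + 0.2379 + 0.2379 + 0.1971 + 0.2464 + 0.1824 = 1.7255
KR-20 = (k/(k-1)) * (1 - Sum(p_i*q_i) / Var_total)
= (8/7) * (1 - 1.7255/4.32)
= 1.1429 * 0.6006
KR-20 = 0.6864

0.6864


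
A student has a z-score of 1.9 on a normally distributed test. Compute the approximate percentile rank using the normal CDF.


CDF(z) = 0.5 * (1 + erf(z/sqrt(2)))
erf(1.3435) = 0.9426
CDF = 0.9713
Percentile rank = 0.9713 * 100 = 97.13

97.13


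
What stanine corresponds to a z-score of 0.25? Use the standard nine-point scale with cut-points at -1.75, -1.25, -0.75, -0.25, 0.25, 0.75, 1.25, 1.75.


Stanine boundaries: [-1.75, -1.25, -0.75, -0.25, 0.25, 0.75, 1.25, 1.75]
z = 0.25
Check each boundary:
  z >= -1.75 -> could be stanine 2
  z >= -1.25 -> could be stanine 3
  z >= -0.75 -> could be stanine 4
  z >= -0.25 -> could be stanine 5
  z >= 0.25 -> could be stanine 6
  z < 0.75
  z < 1.25
  z < 1.75
Highest qualifying boundary gives stanine = 6

6


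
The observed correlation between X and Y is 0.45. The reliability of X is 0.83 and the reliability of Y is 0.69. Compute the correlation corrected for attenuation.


r_corrected = rxy / sqrt(rxx * ryy)
= 0.45 / sqrt(0.83 * 0.69)
= 0.45 / sqrt(0.5727)
= 0.45 / 0.756769
r_corrected = 0.5946

0.5946


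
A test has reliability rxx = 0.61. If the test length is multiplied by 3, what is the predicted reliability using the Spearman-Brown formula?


r_new = (n * rxx) / (1 + (n-1) * rxx)
r_new = (3 * 0.61) / (1 + 2 * 0.61)
r_new = 1.83 / 2.22
r_new = 0.8243

0.8243


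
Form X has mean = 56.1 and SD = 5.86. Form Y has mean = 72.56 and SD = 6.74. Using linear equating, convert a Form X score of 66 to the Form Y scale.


slope = SD_Y / SD_X = 6.74 / 5.86 ~ 1.1502
intercept = mean_Y - slope * mean_X = 72.56 - (6.74 / 5.86) * 56.1 ~ 8.0354
Y = slope * X + intercept. To avoid rounding drift from the rounded slope/intercept, evaluate the equivalent form Y = mean_Y + SD_Y * (X - mean_X) / SD_X at full precision:
Y = 72.56 + 6.74 * (66 - 56.1) / 5.86
Y = 72.56 + 6.74 * 9.9 / 5.86
Y = 72.56 + 66.726 / 5.86
Y = 72.56 + 11.3867
Y = 83.9467

83.9467


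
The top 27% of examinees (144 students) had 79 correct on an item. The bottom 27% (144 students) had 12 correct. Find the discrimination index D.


p_upper = 79/144 = 0.5486
p_lower = 12/144 = 0.0833
D = 0.5486 - 0.0833 = 0.4653

0.4653


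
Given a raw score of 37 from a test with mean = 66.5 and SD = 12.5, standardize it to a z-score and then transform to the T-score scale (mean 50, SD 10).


z = (X - mean) / SD = (37 - 66.5) / 12.5
z = -29.5 / 12.5
z = -2.36
T-score = T = 50 + 10z
Carry z at full precision (z = -29.5 / 12.5) into the conversion:
T-score = 50 + 10 * (-29.5 / 12.5) = 50 + -295 / 12.5
T-score = 50 + -23.6
T-score = 26.4

26.4


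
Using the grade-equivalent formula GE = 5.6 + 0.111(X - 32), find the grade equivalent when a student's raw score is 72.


raw - median = 72 - 32 = 40
slope * diff = 0.111 * 40 = 4.44
GE = 5.6 + 4.44
GE = 10.04

10.04


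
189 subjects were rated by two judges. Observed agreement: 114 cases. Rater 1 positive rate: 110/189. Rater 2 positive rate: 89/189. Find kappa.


P_o = 114/189 = 0.603175
P_e = (110*89 + 79*100) / 35721 = 0.495227
kappa = (P_o - P_e) / (1 - P_e)
kappa = (0.603175 - 0.495227) / (1 - 0.495227)
kappa = 0.2139

0.2139


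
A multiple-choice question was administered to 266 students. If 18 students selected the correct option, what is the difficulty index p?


Item difficulty p = number correct / total examinees
p = 18 / 266
p = 0.0677

0.0677


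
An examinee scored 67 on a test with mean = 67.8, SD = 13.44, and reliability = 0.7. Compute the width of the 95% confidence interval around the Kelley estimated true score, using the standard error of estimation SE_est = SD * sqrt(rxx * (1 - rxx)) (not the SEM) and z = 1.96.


True score estimate = 0.7*67 + 0.3*67.8 = 67.24
SE_est = SD * sqrt(rxx * (1 - rxx)) = 13.44 * sqrt(0.7 * 0.3) = 13.44 * sqrt(0.21) = 6.158982
CI = T_est +/- z * SE_est, so width = 2 * z * SE_est = 2 * 1.96 * 6.158982
Width = 24.1432

24.1432


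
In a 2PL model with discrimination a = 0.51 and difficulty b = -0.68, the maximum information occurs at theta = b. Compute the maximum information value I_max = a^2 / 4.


For 2PL, max info at theta = b = -0.68
I_max = a^2 / 4 = 0.51^2 / 4
= 0.2601 / 4
I_max = 0.065

0.065


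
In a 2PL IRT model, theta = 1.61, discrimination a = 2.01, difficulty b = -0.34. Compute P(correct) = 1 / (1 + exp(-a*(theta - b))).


a*(theta - b) = 2.01 * (1.61 - -0.34) = 3.9195
exp(-3.9195) = 0.0199
P = 1 / (1 + 0.0199)
P = 0.9805

0.9805


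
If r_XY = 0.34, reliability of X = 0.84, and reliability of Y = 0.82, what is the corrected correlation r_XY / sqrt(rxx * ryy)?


r_corrected = rxy / sqrt(rxx * ryy)
= 0.34 / sqrt(0.84 * 0.82)
= 0.34 / sqrt(0.6888)
= 0.34 / 0.82994
r_corrected = 0.4097

0.4097


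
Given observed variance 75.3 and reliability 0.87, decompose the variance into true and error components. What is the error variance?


var_true = rxx * var_obs = 0.87 * 75.3 = 65.511
var_error = var_obs - var_true
var_error = 75.3 - 65.511
var_error = 9.789

9.789


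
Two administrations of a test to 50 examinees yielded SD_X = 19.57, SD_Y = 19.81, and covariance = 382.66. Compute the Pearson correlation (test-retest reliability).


r = cov(X,Y) / (SD_X * SD_Y)
r = 382.66 / (19.57 * 19.81)
r = 382.66 / 387.6817
r = 0.987

0.987


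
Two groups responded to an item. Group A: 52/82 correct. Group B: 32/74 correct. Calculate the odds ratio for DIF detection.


Odds_A = 52/30 = 1.7333
Odds_B = 32/42 = 0.7619
OR = Odds_A / Odds_B = 1.7333 / 0.7619
Exactly, OR = (52 * 42) / (30 * 32) = 2184 / 960
OR = 2.275

2.275


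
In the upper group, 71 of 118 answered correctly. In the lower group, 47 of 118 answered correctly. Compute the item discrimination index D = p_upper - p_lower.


p_upper = 71/118 = 0.6017
p_lower = 47/118 = 0.3983
D = 0.6017 - 0.3983 = 0.2034

0.2034


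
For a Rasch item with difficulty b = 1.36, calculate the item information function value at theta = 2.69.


P = 1/(1+exp(-(2.69-1.36))) = 0.7908
I = P*(1-P) = 0.7908 * 0.2092
I = 0.1654

0.1654


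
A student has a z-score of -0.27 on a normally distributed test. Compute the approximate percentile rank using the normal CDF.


CDF(z) = 0.5 * (1 + erf(z/sqrt(2)))
erf(-0.1909) = -0.2128
CDF = 0.3936
Percentile rank = 0.3936 * 100 = 39.36

39.36


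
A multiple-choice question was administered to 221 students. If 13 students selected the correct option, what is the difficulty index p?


Item difficulty p = number correct / total examinees
p = 13 / 221
p = 0.0588

0.0588


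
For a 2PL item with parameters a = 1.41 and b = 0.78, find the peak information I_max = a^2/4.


For 2PL, max info at theta = b = 0.78
I_max = a^2 / 4 = 1.41^2 / 4
= 1.9881 / 4
I_max = 0.497

0.497


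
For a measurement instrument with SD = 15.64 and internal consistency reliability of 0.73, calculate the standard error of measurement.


SEM = SD * sqrt(1 - rxx)
SEM = 15.64 * sqrt(1 - 0.73)
SEM = 15.64 * sqrt(0.27) = 15.64 * 0.519615
SEM = 8.1268

8.1268


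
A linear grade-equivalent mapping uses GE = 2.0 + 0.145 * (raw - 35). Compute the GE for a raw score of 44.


raw - median = 44 - 35 = 9
slope * diff = 0.145 * 9 = 1.305
GE = 2.0 + 1.305
GE = 3.305

3.305


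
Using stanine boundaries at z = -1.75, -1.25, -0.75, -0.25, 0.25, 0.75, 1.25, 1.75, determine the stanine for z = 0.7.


Stanine boundaries: [-1.75, -1.25, -0.75, -0.25, 0.25, 0.75, 1.25, 1.75]
z = 0.7
Check each boundary:
  z >= -1.75 -> could be stanine 2
  z >= -1.25 -> could be stanine 3
  z >= -0.75 -> could be stanine 4
  z >= -0.25 -> could be stanine 5
  z >= 0.25 -> could be stanine 6
  z < 0.75
  z < 1.25
  z < 1.75
Highest qualifying boundary gives stanine = 6

6


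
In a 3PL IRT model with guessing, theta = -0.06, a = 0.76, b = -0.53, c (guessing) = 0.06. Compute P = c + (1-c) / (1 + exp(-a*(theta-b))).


logit = 0.76*(-0.06 - -0.53) = 0.3572
P* = 1/(1 + exp(-0.3572)) = 0.5884
P = 0.06 + (1 - 0.06) * 0.5884
P = 0.6131

0.6131


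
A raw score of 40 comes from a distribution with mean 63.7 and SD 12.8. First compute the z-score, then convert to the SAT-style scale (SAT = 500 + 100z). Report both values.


z = (X - mean) / SD = (40 - 63.7) / 12.8
z = -23.7 / 12.8
z = -1.8516
SAT-scale = SAT = 500 + 100z
Carry z at full precision (z = -23.7 / 12.8) into the conversion:
SAT-scale = 500 + 100 * (-23.7 / 12.8) = 500 + -2370 / 12.8
SAT-scale = 500 + -185.1562
SAT-scale = 314.8438

314.8438


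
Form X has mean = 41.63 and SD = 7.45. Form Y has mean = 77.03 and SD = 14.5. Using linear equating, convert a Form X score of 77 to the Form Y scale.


slope = SD_Y / SD_X = 14.5 / 7.45 ~ 1.9463
intercept = mean_Y - slope * mean_X = 77.03 - (14.5 / 7.45) * 41.63 ~ -3.9948
Y = slope * X + intercept. To avoid rounding drift from the rounded slope/intercept, evaluate the equivalent form Y = mean_Y + SD_Y * (X - mean_X) / SD_X at full precision:
Y = 77.03 + 14.5 * (77 - 41.63) / 7.45
Y = 77.03 + 14.5 * 35.37 / 7.45
Y = 77.03 + 512.865 / 7.45
Y = 77.03 + 68.8409
Y = 145.8709

145.8709


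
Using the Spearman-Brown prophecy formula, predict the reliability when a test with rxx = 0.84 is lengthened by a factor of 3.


r_new = (n * rxx) / (1 + (n-1) * rxx)
r_new = (3 * 0.84) / (1 + 2 * 0.84)
r_new = 2.52 / 2.68
r_new = 0.9403

0.9403


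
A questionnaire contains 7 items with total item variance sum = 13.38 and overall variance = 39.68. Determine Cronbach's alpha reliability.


alpha = (k/(k-1)) * (1 - sum(si^2)/s_total^2)
= (7/6) * (1 - 13.38/39.68)
alpha = 0.7733

0.7733


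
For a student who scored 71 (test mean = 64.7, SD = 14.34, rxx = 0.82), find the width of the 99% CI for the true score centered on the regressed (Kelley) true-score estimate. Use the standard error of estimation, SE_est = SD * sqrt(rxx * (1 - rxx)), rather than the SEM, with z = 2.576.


True score estimate = 0.82*71 + 0.18*64.7 = 69.866
SE_est = SD * sqrt(rxx * (1 - rxx)) = 14.34 * sqrt(0.82 * 0.18) = 14.34 * sqrt(0.1476) = 5.509248
CI = T_est +/- z * SE_est, so width = 2 * z * SE_est = 2 * 2.576 * 5.509248
Width = 28.3836

28.3836


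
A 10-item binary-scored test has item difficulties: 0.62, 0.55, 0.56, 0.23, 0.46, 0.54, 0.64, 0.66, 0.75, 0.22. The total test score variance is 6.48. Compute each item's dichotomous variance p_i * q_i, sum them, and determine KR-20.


For each item, compute p_i * q_i:
  Item 1: 0.62 * 0.38 = 0.2356
  Item 2: 0.55 * 0.45 = 0.2475
  Item 3: 0.56 * 0.44 = 0.2464
  Item 4: 0.23 * 0.77 = 0.1771
  Item 5: 0.46 * 0.54 = 0.2484
  Item 6: 0.54 * 0.46 = 0.2484
  Item 7: 0.64 * 0.36 = 0.2304
  Item 8: 0.66 * 0.34 = 0.2244
  Item 9: 0.75 * 0.25 = 0.1875
  Item 10: 0.22 * 0.78 = 0.1716
Sum(p_i * q_i) = 0.2356 + 0.2475 + 0.2464 + 0.1771 + 0.2484 + 0.2484 + 0.2304 + 0.2244 + 0.1875 + 0.1716 = 2.2173
KR-20 = (k/(k-1)) * (1 - Sum(p_i*q_i) / Var_total)
= (10/9) * (1 - 2.2173/6.48)
= 1.1111 * 0.6578
KR-20 = 0.7309

0.7309


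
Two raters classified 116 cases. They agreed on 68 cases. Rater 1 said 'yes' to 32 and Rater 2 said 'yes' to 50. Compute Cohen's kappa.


P_o = 68/116 = 0.586207
P_e = (32*50 + 84*66) / 13456 = 0.530916
kappa = (P_o - P_e) / (1 - P_e)
kappa = (0.586207 - 0.530916) / (1 - 0.530916)
kappa = 0.1179

0.1179


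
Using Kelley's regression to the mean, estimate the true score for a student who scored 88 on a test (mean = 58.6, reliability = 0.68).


T_est = rxx * X + (1 - rxx) * mean
T_est = 0.68 * 88 + 0.32 * 58.6
T_est = 59.84 + 18.752
T_est = 78.592

78.592


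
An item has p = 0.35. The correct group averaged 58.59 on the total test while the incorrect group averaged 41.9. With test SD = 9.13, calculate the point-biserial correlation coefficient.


q = 1 - p = 0.65
rpb = ((M1 - M0) / SD) * sqrt(p * q)
rpb = ((58.59 - 41.9) / 9.13) * sqrt(0.35 * 0.65)
rpb = 0.8719

0.8719


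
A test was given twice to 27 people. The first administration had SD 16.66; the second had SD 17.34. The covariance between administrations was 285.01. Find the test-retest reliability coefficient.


r = cov(X,Y) / (SD_X * SD_Y)
r = 285.01 / (16.66 * 17.34)
r = 285.01 / 288.8844
r = 0.9866

0.9866


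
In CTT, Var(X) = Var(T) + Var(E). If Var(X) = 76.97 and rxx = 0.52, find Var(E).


var_true = rxx * var_obs = 0.52 * 76.97 = 40.0244
var_error = var_obs - var_true
var_error = 76.97 - 40.0244
var_error = 36.9456

36.9456


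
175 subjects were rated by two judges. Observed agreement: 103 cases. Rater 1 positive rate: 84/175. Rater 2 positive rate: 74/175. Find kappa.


P_o = 103/175 = 0.588571
P_e = (84*74 + 91*101) / 30625 = 0.503086
kappa = (P_o - P_e) / (1 - P_e)
kappa = (0.588571 - 0.503086) / (1 - 0.503086)
kappa = 0.172

0.172


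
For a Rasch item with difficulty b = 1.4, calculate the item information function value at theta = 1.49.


P = 1/(1+exp(-(1.49-1.4))) = 0.5225
I = P*(1-P) = 0.5225 * 0.4775
I = 0.2495

0.2495


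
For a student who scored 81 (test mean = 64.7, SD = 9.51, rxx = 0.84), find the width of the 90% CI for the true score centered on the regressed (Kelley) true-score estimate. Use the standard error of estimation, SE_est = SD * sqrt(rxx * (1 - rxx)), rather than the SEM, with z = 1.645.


True score estimate = 0.84*81 + 0.16*64.7 = 78.392
SE_est = SD * sqrt(rxx * (1 - rxx)) = 9.51 * sqrt(0.84 * 0.16) = 9.51 * sqrt(0.1344) = 3.486424
CI = T_est +/- z * SE_est, so width = 2 * z * SE_est = 2 * 1.645 * 3.486424
Width = 11.4703

11.4703


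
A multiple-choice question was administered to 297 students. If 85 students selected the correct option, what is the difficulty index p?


Item difficulty p = number correct / total examinees
p = 85 / 297
p = 0.2862

0.2862


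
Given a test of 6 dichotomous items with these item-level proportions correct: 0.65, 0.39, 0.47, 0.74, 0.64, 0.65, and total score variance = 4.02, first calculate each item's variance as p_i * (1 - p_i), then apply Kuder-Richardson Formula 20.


For each item, compute p_i * q_i:
  Item 1: 0.65 * 0.35 = 0.2275
  Item 2: 0.39 * 0.61 = 0.2379
  Item 3: 0.47 * 0.53 = 0.2491
  Item 4: 0.74 * 0.26 = 0.1924
  Item 5: 0.64 * 0.36 = 0.2304
  Item 6: 0.65 * 0.35 = 0.2275
Sum(p_i * q_i) = 0.2275 + 0.2379 + 0.2491 + 0.1924 + 0.2304 + 0.2275 = 1.3648
KR-20 = (k/(k-1)) * (1 - Sum(p_i*q_i) / Var_total)
= (6/5) * (1 - 1.3648/4.02)
= 1.2 * 0.6605
KR-20 = 0.7926

0.7926


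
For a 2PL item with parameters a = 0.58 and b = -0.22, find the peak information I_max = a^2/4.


For 2PL, max info at theta = b = -0.22
I_max = a^2 / 4 = 0.58^2 / 4
= 0.3364 / 4
I_max = 0.0841

0.0841


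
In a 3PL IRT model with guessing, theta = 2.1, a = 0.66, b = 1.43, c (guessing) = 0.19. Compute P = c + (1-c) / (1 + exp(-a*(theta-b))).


logit = 0.66*(2.1 - 1.43) = 0.4422
P* = 1/(1 + exp(-0.4422)) = 0.6088
P = 0.19 + (1 - 0.19) * 0.6088
P = 0.6831

0.6831


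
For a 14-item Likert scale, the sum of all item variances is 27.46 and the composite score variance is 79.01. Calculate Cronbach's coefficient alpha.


alpha = (k/(k-1)) * (1 - sum(si^2)/s_total^2)
= (14/13) * (1 - 27.46/79.01)
alpha = 0.7026

0.7026


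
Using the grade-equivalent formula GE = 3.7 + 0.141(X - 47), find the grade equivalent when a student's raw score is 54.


raw - median = 54 - 47 = 7
slope * diff = 0.141 * 7 = 0.987
GE = 3.7 + 0.987
GE = 4.687

4.687


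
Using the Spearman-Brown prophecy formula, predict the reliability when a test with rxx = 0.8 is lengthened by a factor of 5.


r_new = (n * rxx) / (1 + (n-1) * rxx)
r_new = (5 * 0.8) / (1 + 4 * 0.8)
r_new = 4.0 / 4.2
r_new = 0.9524

0.9524


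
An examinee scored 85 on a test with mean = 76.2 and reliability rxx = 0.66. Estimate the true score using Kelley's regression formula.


T_est = rxx * X + (1 - rxx) * mean
T_est = 0.66 * 85 + 0.34 * 76.2
T_est = 56.1 + 25.908
T_est = 82.008

82.008


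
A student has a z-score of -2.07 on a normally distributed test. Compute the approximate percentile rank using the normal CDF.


CDF(z) = 0.5 * (1 + erf(z/sqrt(2)))
erf(-1.4637) = -0.9615
CDF = 0.0192
Percentile rank = 0.0192 * 100 = 1.92

1.92


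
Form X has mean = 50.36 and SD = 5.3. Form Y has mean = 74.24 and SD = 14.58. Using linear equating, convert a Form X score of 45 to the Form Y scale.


slope = SD_Y / SD_X = 14.58 / 5.3 ~ 2.7509
intercept = mean_Y - slope * mean_X = 74.24 - (14.58 / 5.3) * 50.36 ~ -64.2975
Y = slope * X + intercept. To avoid rounding drift from the rounded slope/intercept, evaluate the equivalent form Y = mean_Y + SD_Y * (X - mean_X) / SD_X at full precision:
Y = 74.24 + 14.58 * (45 - 50.36) / 5.3
Y = 74.24 - 14.58 * 5.36 / 5.3
Y = 74.24 - 78.1488 / 5.3
Y = 74.24 - 14.7451
Y = 59.4949

59.4949


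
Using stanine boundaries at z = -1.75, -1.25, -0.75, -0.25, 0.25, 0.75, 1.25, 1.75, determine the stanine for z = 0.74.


Stanine boundaries: [-1.75, -1.25, -0.75, -0.25, 0.25, 0.75, 1.25, 1.75]
z = 0.74
Check each boundary:
  z >= -1.75 -> could be stanine 2
  z >= -1.25 -> could be stanine 3
  z >= -0.75 -> could be stanine 4
  z >= -0.25 -> could be stanine 5
  z >= 0.25 -> could be stanine 6
  z < 0.75
  z < 1.25
  z < 1.75
Highest qualifying boundary gives stanine = 6

6


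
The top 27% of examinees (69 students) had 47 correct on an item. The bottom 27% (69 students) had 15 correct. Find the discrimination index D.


p_upper = 47/69 = 0.6812
p_lower = 15/69 = 0.2174
D = 0.6812 - 0.2174 = 0.4638

0.4638


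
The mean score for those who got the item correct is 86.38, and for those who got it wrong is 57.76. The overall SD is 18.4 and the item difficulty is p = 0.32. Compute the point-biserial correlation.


q = 1 - p = 0.68
rpb = ((M1 - M0) / SD) * sqrt(p * q)
rpb = ((86.38 - 57.76) / 18.4) * sqrt(0.32 * 0.68)
rpb = 0.7256

0.7256


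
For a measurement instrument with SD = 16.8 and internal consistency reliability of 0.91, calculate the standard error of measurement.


SEM = SD * sqrt(1 - rxx)
SEM = 16.8 * sqrt(1 - 0.91)
SEM = 16.8 * sqrt(0.09) = 16.8 * 0.3
SEM = 5.04

5.04


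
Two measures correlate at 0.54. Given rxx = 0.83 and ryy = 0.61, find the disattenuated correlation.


r_corrected = rxy / sqrt(rxx * ryy)
= 0.54 / sqrt(0.83 * 0.61)
= 0.54 / sqrt(0.5063)
= 0.54 / 0.711548
r_corrected = 0.7589

0.7589


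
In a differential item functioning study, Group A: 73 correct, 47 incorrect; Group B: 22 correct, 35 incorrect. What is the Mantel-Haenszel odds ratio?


Odds_A = 73/47 = 1.5532
Odds_B = 22/35 = 0.6286
OR = Odds_A / Odds_B = 1.5532 / 0.6286
Exactly, OR = (73 * 35) / (47 * 22) = 2555 / 1034
OR = 2.471

2.471


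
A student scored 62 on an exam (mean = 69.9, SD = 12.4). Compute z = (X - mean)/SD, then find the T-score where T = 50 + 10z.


z = (X - mean) / SD = (62 - 69.9) / 12.4
z = -7.9 / 12.4
z = -0.6371
T-score = T = 50 + 10z
Carry z at full precision (z = -7.9 / 12.4) into the conversion:
T-score = 50 + 10 * (-7.9 / 12.4) = 50 + -79 / 12.4
T-score = 50 + -6.371
T-score = 43.629

43.629


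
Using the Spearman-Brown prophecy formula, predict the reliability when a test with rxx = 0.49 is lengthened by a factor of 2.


r_new = (n * rxx) / (1 + (n-1) * rxx)
r_new = (2 * 0.49) / (1 + 1 * 0.49)
r_new = 0.98 / 1.49
r_new = 0.6577

0.6577


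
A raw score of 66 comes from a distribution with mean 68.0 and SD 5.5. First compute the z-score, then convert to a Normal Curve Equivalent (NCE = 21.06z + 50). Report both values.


z = (X - mean) / SD = (66 - 68.0) / 5.5
z = -2.0 / 5.5
z = -0.3636
NCE = NCE = 21.06z + 50
Carry z at full precision (z = -2.0 / 5.5) into the conversion:
NCE = 21.06 * (-2.0 / 5.5) + 50 = -42.12 / 5.5 + 50
NCE = -7.6582 + 50
NCE = 42.3418

42.3418


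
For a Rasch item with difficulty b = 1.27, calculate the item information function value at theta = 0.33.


P = 1/(1+exp(-(0.33-1.27))) = 0.2809
I = P*(1-P) = 0.2809 * 0.7191
I = 0.202

0.202


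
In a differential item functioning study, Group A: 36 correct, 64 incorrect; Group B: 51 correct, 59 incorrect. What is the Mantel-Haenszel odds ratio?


Odds_A = 36/64 = 0.5625
Odds_B = 51/59 = 0.8644
OR = Odds_A / Odds_B = 0.5625 / 0.8644
Exactly, OR = (36 * 59) / (64 * 51) = 2124 / 3264
OR = 0.6507

0.6507


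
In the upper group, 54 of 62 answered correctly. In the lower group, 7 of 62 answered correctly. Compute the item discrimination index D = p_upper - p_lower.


p_upper = 54/62 = 0.871
p_lower = 7/62 = 0.1129
D = 0.871 - 0.1129 = 0.7581

0.7581


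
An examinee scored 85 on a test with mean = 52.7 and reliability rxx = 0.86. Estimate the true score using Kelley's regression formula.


T_est = rxx * X + (1 - rxx) * mean
T_est = 0.86 * 85 + 0.14 * 52.7
T_est = 73.1 + 7.378
T_est = 80.478

80.478


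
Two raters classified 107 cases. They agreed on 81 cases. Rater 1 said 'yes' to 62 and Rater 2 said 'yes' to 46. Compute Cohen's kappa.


P_o = 81/107 = 0.757009
P_e = (62*46 + 45*61) / 11449 = 0.488864
kappa = (P_o - P_e) / (1 - P_e)
kappa = (0.757009 - 0.488864) / (1 - 0.488864)
kappa = 0.5246

0.5246


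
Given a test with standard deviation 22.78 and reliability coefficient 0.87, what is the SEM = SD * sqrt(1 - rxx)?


SEM = SD * sqrt(1 - rxx)
SEM = 22.78 * sqrt(1 - 0.87)
SEM = 22.78 * sqrt(0.13) = 22.78 * 0.360555
SEM = 8.2134

8.2134


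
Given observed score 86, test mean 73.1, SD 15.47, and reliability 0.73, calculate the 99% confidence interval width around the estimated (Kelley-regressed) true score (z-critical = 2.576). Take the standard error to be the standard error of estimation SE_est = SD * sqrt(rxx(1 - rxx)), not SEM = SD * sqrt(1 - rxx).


True score estimate = 0.73*86 + 0.27*73.1 = 82.517
SE_est = SD * sqrt(rxx * (1 - rxx)) = 15.47 * sqrt(0.73 * 0.27) = 15.47 * sqrt(0.1971) = 6.868053
CI = T_est +/- z * SE_est, so width = 2 * z * SE_est = 2 * 2.576 * 6.868053
Width = 35.3842

35.3842


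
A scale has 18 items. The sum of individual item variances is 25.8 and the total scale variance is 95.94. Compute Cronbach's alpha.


alpha = (k/(k-1)) * (1 - sum(si^2)/s_total^2)
= (18/17) * (1 - 25.8/95.94)
alpha = 0.7741

0.7741


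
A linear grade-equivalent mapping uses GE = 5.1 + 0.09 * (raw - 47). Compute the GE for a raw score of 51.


raw - median = 51 - 47 = 4
slope * diff = 0.09 * 4 = 0.36
GE = 5.1 + 0.36
GE = 5.46

5.46


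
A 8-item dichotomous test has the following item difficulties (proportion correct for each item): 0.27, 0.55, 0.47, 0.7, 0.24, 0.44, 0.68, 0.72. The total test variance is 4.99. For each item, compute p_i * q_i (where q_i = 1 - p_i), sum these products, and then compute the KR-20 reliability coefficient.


For each item, compute p_i * q_i:
  Item 1: 0.27 * 0.73 = 0.1971
  Item 2: 0.55 * 0.45 = 0.2475
  Item 3: 0.47 * 0.53 = 0.2491
  Item 4: 0.7 * 0.3 = 0.21
  Item 5: 0.24 * 0.76 = 0.1824
  Item 6: 0.44 * 0.56 = 0.2464
  Item 7: 0.68 * 0.32 = 0.2176
  Item 8: 0.72 * 0.28 = 0.2016
Sum(p_i * q_i) = 0.1971 + 0.2475 + 0.2491 + 0.21 + 0.1824 + 0.2464 + 0.2176 + 0.2016 = 1.7517
KR-20 = (k/(k-1)) * (1 - Sum(p_i*q_i) / Var_total)
= (8/7) * (1 - 1.7517/4.99)
= 1.1429 * 0.649
KR-20 = 0.7417

0.7417


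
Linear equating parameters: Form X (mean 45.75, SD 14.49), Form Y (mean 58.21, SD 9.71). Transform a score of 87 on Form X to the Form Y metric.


slope = SD_Y / SD_X = 9.71 / 14.49 ~ 0.6701
intercept = mean_Y - slope * mean_X = 58.21 - (9.71 / 14.49) * 45.75 ~ 27.5521
Y = slope * X + intercept. To avoid rounding drift from the rounded slope/intercept, evaluate the equivalent form Y = mean_Y + SD_Y * (X - mean_X) / SD_X at full precision:
Y = 58.21 + 9.71 * (87 - 45.75) / 14.49
Y = 58.21 + 9.71 * 41.25 / 14.49
Y = 58.21 + 400.5375 / 14.49
Y = 58.21 + 27.6423
Y = 85.8523

85.8523


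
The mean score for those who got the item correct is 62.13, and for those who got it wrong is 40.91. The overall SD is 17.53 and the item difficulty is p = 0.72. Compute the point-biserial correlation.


q = 1 - p = 0.28
rpb = ((M1 - M0) / SD) * sqrt(p * q)
rpb = ((62.13 - 40.91) / 17.53) * sqrt(0.72 * 0.28)
rpb = 0.5435

0.5435


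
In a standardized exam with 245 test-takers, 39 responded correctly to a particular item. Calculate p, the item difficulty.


Item difficulty p = number correct / total examinees
p = 39 / 245
p = 0.1592

0.1592


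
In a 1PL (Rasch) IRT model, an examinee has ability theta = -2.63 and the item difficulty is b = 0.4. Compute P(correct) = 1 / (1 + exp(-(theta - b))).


theta - b = -2.63 - 0.4 = -3.03
exp(-(theta - b)) = exp(3.03) = 20.6972
P = 1 / (1 + 20.6972)
P = 0.0461

0.0461


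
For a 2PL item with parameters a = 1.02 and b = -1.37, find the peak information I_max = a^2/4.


For 2PL, max info at theta = b = -1.37
I_max = a^2 / 4 = 1.02^2 / 4
= 1.0404 / 4
I_max = 0.2601

0.2601


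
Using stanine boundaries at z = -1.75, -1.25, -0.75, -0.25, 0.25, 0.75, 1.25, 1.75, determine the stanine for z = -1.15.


Stanine boundaries: [-1.75, -1.25, -0.75, -0.25, 0.25, 0.75, 1.25, 1.75]
z = -1.15
Check each boundary:
  z >= -1.75 -> could be stanine 2
  z >= -1.25 -> could be stanine 3
  z < -0.75
  z < -0.25
  z < 0.25
  z < 0.75
  z < 1.25
  z < 1.75
Highest qualifying boundary gives stanine = 3

3


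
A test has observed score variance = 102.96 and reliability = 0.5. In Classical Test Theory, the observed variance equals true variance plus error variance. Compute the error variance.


var_true = rxx * var_obs = 0.5 * 102.96 = 51.48
var_error = var_obs - var_true
var_error = 102.96 - 51.48
var_error = 51.48

51.48


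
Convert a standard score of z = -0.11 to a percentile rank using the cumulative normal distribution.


CDF(z) = 0.5 * (1 + erf(z/sqrt(2)))
erf(-0.0778) = -0.0876
CDF = 0.4562
Percentile rank = 0.4562 * 100 = 45.62

45.62


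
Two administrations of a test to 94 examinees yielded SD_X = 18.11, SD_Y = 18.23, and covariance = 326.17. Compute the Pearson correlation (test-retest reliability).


r = cov(X,Y) / (SD_X * SD_Y)
r = 326.17 / (18.11 * 18.23)
r = 326.17 / 330.1453
r = 0.988

0.988


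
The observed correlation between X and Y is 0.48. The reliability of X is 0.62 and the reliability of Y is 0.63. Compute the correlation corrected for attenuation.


r_corrected = rxy / sqrt(rxx * ryy)
= 0.48 / sqrt(0.62 * 0.63)
= 0.48 / sqrt(0.3906)
= 0.48 / 0.62498
r_corrected = 0.768

0.768


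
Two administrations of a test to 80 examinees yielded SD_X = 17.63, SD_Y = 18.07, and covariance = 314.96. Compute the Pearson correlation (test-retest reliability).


r = cov(X,Y) / (SD_X * SD_Y)
r = 314.96 / (17.63 * 18.07)
r = 314.96 / 318.5741
r = 0.9887

0.9887


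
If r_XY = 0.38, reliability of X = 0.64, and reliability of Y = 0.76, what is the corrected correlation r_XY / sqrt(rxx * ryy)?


r_corrected = rxy / sqrt(rxx * ryy)
= 0.38 / sqrt(0.64 * 0.76)
= 0.38 / sqrt(0.4864)
= 0.38 / 0.697424
r_corrected = 0.5449

0.5449


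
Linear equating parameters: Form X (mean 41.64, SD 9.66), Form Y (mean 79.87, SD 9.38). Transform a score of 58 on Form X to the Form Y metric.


slope = SD_Y / SD_X = 9.38 / 9.66 ~ 0.971
intercept = mean_Y - slope * mean_X = 79.87 - (9.38 / 9.66) * 41.64 ~ 39.437
Y = slope * X + intercept. To avoid rounding drift from the rounded slope/intercept, evaluate the equivalent form Y = mean_Y + SD_Y * (X - mean_X) / SD_X at full precision:
Y = 79.87 + 9.38 * (58 - 41.64) / 9.66
Y = 79.87 + 9.38 * 16.36 / 9.66
Y = 79.87 + 153.4568 / 9.66
Y = 79.87 + 15.8858
Y = 95.7558

95.7558


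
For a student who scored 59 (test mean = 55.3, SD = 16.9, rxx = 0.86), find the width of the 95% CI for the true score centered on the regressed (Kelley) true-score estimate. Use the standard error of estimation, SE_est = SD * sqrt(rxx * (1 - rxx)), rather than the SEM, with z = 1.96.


True score estimate = 0.86*59 + 0.14*55.3 = 58.482
SE_est = SD * sqrt(rxx * (1 - rxx)) = 16.9 * sqrt(0.86 * 0.14) = 16.9 * sqrt(0.1204) = 5.864081
CI = T_est +/- z * SE_est, so width = 2 * z * SE_est = 2 * 1.96 * 5.864081
Width = 22.9872

22.9872


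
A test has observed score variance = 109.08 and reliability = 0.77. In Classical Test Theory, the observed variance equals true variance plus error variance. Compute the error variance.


var_true = rxx * var_obs = 0.77 * 109.08 = 83.9916
var_error = var_obs - var_true
var_error = 109.08 - 83.9916
var_error = 25.0884

25.0884


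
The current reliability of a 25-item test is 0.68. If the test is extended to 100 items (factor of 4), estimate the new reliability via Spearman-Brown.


r_new = (n * rxx) / (1 + (n-1) * rxx)
r_new = (4 * 0.68) / (1 + 3 * 0.68)
r_new = 2.72 / 3.04
r_new = 0.8947

0.8947


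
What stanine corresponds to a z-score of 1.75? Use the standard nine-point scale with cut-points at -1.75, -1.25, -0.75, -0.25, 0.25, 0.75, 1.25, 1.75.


Stanine boundaries: [-1.75, -1.25, -0.75, -0.25, 0.25, 0.75, 1.25, 1.75]
z = 1.75
Check each boundary:
  z >= -1.75 -> could be stanine 2
  z >= -1.25 -> could be stanine 3
  z >= -0.75 -> could be stanine 4
  z >= -0.25 -> could be stanine 5
  z >= 0.25 -> could be stanine 6
  z >= 0.75 -> could be stanine 7
  z >= 1.25 -> could be stanine 8
  z >= 1.75 -> could be stanine 9
Highest qualifying boundary gives stanine = 9

9


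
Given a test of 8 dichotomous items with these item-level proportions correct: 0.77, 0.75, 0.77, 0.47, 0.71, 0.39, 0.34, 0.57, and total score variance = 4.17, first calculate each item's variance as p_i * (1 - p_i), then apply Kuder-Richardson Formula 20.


For each item, compute p_i * q_i:
  Item 1: 0.77 * 0.23 = 0.1771
  Item 2: 0.75 * 0.25 = 0.1875
  Item 3: 0.77 * 0.23 = 0.1771
  Item 4: 0.47 * 0.53 = 0.2491
  Item 5: 0.71 * 0.29 = 0.2059
  Item 6: 0.39 * 0.61 = 0.2379
  Item 7: 0.34 * 0.66 = 0.2244
  Item 8: 0.57 * 0.43 = 0.2451
Sum(p_i * q_i) = 0.1771 + 0.1875 + 0.1771 + 0.2491 + 0.2059 + 0.2379 + 0.2244 + 0.2451 = 1.7041
KR-20 = (k/(k-1)) * (1 - Sum(p_i*q_i) / Var_total)
= (8/7) * (1 - 1.7041/4.17)
= 1.1429 * 0.5913
KR-20 = 0.6758

0.6758
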